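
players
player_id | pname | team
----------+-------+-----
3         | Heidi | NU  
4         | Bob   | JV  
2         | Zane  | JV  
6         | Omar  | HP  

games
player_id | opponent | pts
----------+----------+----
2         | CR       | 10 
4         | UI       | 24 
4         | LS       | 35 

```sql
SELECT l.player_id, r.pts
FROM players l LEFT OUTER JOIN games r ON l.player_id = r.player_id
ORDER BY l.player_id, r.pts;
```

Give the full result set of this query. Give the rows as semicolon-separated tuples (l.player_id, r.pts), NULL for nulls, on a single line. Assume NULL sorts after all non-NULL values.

LEFT JOIN keeps every row from `players`; unmatched rows get NULL for `games`'s columns.
Matching on l.player_id = r.player_id.
- l row (player_id=3): no match → kept, r columns NULL.
- l row (player_id=4): matches 2 r row(s) → 2 output row(s).
- l row (player_id=2): matches 1 r row(s) → 1 output row(s).
- l row (player_id=6): no match → kept, r columns NULL.
After projecting and ordering:
l.player_id | r.pts
2 | 10
3 | NULL
4 | 24
4 | 35
6 | NULL

(2, 10); (3, NULL); (4, 24); (4, 35); (6, NULL)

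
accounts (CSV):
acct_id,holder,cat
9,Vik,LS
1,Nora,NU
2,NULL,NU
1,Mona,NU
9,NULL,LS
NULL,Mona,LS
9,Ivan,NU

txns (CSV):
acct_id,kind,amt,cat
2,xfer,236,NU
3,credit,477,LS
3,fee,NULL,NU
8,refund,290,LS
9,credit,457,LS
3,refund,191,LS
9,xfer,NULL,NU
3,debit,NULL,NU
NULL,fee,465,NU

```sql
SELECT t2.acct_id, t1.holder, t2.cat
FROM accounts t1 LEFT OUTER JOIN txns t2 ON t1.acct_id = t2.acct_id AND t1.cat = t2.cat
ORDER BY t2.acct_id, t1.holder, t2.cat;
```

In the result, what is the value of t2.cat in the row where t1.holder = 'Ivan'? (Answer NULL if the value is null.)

LEFT JOIN keeps every row from `accounts`; unmatched rows get NULL for `txns`'s columns.
Matching on t1.acct_id = t2.acct_id AND t1.cat = t2.cat. A NULL in a compared column never satisfies the condition.
- acct_id=9, cat=LS: 1 matching t2 row(s), so 1 row(s) emitted.
- acct_id=1, cat=NU: no t2 row matches, row kept with t2 columns NULL.
- acct_id=2, cat=NU: 1 matching t2 row(s), so 1 row(s) emitted.
- acct_id=1, cat=NU: no t2 row matches, row kept with t2 columns NULL.
- acct_id=9, cat=LS: 1 matching t2 row(s), so 1 row(s) emitted.
- acct_id=NULL, cat=LS: no t2 row matches, row kept with t2 columns NULL.
- acct_id=9, cat=NU: 1 matching t2 row(s), so 1 row(s) emitted.

NU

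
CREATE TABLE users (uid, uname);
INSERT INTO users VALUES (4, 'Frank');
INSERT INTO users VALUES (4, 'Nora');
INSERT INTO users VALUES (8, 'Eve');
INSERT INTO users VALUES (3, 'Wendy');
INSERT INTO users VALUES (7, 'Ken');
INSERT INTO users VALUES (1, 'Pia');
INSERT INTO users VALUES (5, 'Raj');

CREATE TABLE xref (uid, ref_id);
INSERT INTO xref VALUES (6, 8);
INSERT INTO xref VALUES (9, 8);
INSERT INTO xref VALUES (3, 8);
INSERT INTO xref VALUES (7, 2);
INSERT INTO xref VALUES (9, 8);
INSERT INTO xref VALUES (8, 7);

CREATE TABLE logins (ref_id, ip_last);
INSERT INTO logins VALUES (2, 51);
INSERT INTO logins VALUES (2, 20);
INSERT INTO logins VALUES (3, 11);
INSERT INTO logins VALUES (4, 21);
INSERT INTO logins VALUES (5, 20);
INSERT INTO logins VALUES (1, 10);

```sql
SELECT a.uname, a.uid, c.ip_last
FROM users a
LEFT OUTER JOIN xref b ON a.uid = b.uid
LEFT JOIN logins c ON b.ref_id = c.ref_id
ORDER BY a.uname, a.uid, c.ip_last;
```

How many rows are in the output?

8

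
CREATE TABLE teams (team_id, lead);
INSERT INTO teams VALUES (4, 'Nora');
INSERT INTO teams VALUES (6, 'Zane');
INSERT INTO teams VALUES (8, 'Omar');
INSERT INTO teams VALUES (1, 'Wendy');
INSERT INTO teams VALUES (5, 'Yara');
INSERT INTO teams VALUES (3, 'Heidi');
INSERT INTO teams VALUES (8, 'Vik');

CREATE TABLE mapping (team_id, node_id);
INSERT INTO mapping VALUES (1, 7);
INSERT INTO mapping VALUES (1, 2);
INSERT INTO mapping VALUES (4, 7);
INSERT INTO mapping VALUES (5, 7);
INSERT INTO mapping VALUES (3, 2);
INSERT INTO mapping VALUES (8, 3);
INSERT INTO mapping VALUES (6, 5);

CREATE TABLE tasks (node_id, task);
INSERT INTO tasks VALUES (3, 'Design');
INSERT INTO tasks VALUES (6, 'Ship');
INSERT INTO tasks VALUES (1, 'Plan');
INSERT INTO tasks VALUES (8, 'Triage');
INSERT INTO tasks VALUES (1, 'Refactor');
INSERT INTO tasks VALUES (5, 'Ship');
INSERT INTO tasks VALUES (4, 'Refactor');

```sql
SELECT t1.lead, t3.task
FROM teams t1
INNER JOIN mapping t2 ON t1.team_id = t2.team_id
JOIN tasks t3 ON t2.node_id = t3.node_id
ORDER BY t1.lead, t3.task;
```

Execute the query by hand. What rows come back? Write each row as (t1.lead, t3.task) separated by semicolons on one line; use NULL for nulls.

Joins associate left-to-right: teams INNER JOIN mapping on team_id gives 8 intermediate row(s).
Then INNER JOIN `tasks t3` on node_id: keep only rows whose t2.node_id appears in t3.

(Omar, Design); (Vik, Design); (Zane, Ship)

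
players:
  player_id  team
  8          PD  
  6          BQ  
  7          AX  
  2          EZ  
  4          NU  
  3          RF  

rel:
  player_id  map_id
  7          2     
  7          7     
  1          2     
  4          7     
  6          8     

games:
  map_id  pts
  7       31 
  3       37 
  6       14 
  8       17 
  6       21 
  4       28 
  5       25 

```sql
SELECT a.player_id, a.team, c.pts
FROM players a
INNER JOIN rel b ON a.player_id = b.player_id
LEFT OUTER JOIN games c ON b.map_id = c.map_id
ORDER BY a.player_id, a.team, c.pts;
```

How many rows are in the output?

4

Joins associate left-to-right: players INNER JOIN rel on player_id gives 4 intermediate row(s).
Then LEFT JOIN `games c` on map_id: each of those 4 rows is kept; rows whose b.map_id has no match in c get NULL for c's columns.
Result: 4 row(s).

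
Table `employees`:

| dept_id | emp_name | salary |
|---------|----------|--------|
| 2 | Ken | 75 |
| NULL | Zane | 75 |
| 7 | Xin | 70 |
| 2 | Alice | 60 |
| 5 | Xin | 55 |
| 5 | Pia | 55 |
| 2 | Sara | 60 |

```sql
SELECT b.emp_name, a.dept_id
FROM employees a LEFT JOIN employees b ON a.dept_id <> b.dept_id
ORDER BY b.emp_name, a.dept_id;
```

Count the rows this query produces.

23

LEFT JOIN keeps every row from `employees a`; unmatched rows get NULL for `employees b`'s columns.
Matching on a.dept_id <> b.dept_id. A NULL in a compared column never satisfies the condition.
- a[0] dept_id=2 → 3 match(es) in b → 3 row(s).
- a[1] dept_id=NULL → no match; kept with NULLs on the b side.
- a[2] dept_id=7 → 5 match(es) in b → 5 row(s).
- a[3] dept_id=2 → 3 match(es) in b → 3 row(s).
- a[4] dept_id=5 → 4 match(es) in b → 4 row(s).
- a[5] dept_id=5 → 4 match(es) in b → 4 row(s).
- a[6] dept_id=2 → 3 match(es) in b → 3 row(s).
Total: 22 matched + 1 padded = 23 rows.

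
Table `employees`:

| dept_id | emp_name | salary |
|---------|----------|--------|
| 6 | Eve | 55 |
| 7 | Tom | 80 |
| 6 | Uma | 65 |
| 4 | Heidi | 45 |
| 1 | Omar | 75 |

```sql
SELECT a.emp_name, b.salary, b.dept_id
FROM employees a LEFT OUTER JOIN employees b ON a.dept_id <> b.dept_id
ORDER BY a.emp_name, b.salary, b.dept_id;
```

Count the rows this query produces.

LEFT JOIN keeps every row from `employees a`; unmatched rows get NULL for `employees b`'s columns.
Matching on a.dept_id <> b.dept_id.
Matched pairs: 18; unmatched a rows kept: 0.
Total: 18 rows.

18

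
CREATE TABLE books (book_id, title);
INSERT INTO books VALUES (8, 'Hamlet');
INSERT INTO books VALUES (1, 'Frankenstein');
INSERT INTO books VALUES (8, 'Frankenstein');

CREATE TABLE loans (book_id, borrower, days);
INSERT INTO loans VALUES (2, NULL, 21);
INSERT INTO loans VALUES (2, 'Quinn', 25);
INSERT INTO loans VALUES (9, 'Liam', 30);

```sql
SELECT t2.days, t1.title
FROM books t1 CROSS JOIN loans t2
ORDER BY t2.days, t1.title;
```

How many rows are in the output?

9

CROSS JOIN pairs every row of `books` with every row of `loans`: 3 × 3 = 9 rows.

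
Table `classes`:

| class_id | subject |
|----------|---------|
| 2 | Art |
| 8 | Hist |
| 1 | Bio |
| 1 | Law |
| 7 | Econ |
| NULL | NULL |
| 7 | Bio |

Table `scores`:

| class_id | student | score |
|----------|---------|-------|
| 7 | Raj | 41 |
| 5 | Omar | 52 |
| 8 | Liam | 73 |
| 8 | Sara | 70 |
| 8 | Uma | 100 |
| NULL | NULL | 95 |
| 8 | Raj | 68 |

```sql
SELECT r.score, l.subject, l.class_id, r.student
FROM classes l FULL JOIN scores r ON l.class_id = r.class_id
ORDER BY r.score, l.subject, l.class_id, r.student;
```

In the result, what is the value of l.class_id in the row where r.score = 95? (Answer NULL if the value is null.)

FULL OUTER JOIN keeps every row from both sides; unmatched rows get NULL for the other side's columns.
Matching on l.class_id = r.class_id. A NULL in a compared column never satisfies the condition.
Matched pairs: 6; unmatched l rows kept: 4; unmatched r rows kept: 2.

NULL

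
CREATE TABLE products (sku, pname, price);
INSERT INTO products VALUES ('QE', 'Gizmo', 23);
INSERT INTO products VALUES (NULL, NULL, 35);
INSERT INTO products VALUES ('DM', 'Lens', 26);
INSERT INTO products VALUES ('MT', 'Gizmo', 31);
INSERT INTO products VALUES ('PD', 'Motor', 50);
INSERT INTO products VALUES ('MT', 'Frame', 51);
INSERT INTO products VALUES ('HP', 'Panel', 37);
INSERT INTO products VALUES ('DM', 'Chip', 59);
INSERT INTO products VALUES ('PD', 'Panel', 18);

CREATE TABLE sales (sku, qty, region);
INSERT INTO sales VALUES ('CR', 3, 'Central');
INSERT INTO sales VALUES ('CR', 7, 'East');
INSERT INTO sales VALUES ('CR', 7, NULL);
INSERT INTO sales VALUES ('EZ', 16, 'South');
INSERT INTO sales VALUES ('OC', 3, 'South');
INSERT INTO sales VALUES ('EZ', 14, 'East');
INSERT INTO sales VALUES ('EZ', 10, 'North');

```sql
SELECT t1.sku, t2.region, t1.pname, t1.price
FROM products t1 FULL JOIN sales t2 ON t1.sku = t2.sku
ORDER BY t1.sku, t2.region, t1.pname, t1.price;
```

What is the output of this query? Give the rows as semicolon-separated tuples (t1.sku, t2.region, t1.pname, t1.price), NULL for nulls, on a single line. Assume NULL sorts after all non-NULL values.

FULL OUTER JOIN keeps every row from both sides; unmatched rows get NULL for the other side's columns.
Matching on t1.sku = t2.sku. A NULL in a compared column never satisfies the condition.
Matched pairs: 0; unmatched t1 rows kept: 9; unmatched t2 rows kept: 7.

(DM, NULL, Chip, 59); (DM, NULL, Lens, 26); (HP, NULL, Panel, 37); (MT, NULL, Frame, 51); (MT, NULL, Gizmo, 31); (PD, NULL, Motor, 50); (PD, NULL, Panel, 18); (QE, NULL, Gizmo, 23); (NULL, Central, NULL, NULL); (NULL, East, NULL, NULL); (NULL, East, NULL, NULL); (NULL, North, NULL, NULL); (NULL, South, NULL, NULL); (NULL, South, NULL, NULL); (NULL, NULL, NULL, 35); (NULL, NULL, NULL, NULL)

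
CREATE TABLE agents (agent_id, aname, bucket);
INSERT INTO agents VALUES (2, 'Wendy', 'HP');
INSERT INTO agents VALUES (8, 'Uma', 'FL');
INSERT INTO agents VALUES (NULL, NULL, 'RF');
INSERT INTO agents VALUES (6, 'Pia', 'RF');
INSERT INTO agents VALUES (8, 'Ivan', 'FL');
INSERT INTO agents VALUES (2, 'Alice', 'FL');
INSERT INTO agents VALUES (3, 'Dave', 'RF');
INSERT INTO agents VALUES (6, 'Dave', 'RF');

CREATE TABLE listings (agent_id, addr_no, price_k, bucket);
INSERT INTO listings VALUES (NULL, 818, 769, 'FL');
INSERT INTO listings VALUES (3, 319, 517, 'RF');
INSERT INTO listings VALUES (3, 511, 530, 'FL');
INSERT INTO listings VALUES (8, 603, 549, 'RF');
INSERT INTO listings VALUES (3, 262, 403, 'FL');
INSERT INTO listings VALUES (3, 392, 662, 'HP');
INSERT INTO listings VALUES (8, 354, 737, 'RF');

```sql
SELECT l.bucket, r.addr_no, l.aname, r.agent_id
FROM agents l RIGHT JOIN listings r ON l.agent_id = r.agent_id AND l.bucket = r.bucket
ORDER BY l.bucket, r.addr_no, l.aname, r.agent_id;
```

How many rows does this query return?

7

RIGHT JOIN keeps every row from `listings`; unmatched rows get NULL for `agents`'s columns.
Matching on l.agent_id = r.agent_id AND l.bucket = r.bucket. A NULL in a compared column never satisfies the condition.
- l (agent_id=2, bucket=HP) has no partner in r.
- l (agent_id=8, bucket=FL) has no partner in r.
- l (agent_id=NULL, bucket=RF) has no partner in r.
- l (agent_id=6, bucket=RF) has no partner in r.
- l (agent_id=8, bucket=FL) has no partner in r.
- l (agent_id=2, bucket=FL) has no partner in r.
- l (agent_id=3, bucket=RF) pairs with 1 row(s) of r.
- l (agent_id=6, bucket=RF) has no partner in r.
- plus 6 unmatched r row(s), each kept with NULL l columns.
Total: 1 matched + 6 padded = 7 rows.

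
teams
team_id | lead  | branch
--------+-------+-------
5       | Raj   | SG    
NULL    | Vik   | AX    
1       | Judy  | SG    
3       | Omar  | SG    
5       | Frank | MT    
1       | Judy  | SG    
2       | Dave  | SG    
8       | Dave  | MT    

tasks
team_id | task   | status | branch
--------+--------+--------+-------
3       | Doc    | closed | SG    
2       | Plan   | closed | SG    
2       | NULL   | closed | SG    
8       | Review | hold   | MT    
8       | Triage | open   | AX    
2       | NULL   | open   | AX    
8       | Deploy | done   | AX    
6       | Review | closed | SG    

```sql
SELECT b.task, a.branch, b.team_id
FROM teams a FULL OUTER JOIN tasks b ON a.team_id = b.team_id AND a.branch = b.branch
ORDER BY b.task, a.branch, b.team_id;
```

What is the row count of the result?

13

FULL OUTER JOIN keeps every row from both sides; unmatched rows get NULL for the other side's columns.
Matching on a.team_id = b.team_id AND a.branch = b.branch. A NULL in a compared column never satisfies the condition.
- a (team_id=5, branch=SG) has no partner → padded with NULL.
- a (team_id=NULL, branch=AX) has no partner → padded with NULL.
- a (team_id=1, branch=SG) has no partner → padded with NULL.
- a (team_id=3, branch=SG) pairs with 1 row(s) of b.
- a (team_id=5, branch=MT) has no partner → padded with NULL.
- a (team_id=1, branch=SG) has no partner → padded with NULL.
- a (team_id=2, branch=SG) pairs with 2 row(s) of b.
- a (team_id=8, branch=MT) pairs with 1 row(s) of b.
- 4 b row(s) had no a match → kept, a columns NULL.
Total: 4 matched + 9 padded = 13 rows.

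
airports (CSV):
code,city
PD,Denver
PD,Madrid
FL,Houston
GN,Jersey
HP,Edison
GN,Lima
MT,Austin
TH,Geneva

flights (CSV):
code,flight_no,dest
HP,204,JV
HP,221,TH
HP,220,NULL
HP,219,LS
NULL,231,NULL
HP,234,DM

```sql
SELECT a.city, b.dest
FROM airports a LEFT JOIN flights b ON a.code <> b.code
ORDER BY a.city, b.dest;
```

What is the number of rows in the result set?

36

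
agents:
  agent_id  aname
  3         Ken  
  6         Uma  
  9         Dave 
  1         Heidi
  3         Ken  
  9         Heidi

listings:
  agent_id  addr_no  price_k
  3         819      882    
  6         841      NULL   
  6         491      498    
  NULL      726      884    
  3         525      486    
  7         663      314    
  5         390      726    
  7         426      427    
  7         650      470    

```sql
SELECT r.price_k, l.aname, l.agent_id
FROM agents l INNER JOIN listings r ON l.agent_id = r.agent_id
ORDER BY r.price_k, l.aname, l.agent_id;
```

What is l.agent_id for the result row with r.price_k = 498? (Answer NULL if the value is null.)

6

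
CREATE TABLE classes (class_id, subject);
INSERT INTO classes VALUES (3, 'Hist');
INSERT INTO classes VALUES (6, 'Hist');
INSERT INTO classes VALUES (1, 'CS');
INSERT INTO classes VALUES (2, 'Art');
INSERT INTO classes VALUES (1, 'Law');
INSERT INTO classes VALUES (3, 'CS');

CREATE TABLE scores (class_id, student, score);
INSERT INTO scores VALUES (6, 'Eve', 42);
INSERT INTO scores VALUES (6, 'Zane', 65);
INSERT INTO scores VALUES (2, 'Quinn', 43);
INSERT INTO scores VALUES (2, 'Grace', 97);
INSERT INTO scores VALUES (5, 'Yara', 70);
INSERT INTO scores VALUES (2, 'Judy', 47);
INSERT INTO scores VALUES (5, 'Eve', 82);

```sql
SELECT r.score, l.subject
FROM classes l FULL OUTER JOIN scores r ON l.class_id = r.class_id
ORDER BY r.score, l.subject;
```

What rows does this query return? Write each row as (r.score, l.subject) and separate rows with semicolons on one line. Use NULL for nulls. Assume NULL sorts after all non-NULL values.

FULL OUTER JOIN keeps every row from both sides; unmatched rows get NULL for the other side's columns.
Matching on l.class_id = r.class_id.
- l row (class_id=3): no match → kept, r columns NULL.
- l row (class_id=6): matches 2 r row(s) → 2 output row(s).
- l row (class_id=1): no match → kept, r columns NULL.
- l row (class_id=2): matches 3 r row(s) → 3 output row(s).
- l row (class_id=1): no match → kept, r columns NULL.
- l row (class_id=3): no match → kept, r columns NULL.
- plus 2 unmatched r row(s), each kept with NULL l columns.

(42, Hist); (43, Art); (47, Art); (65, Hist); (70, NULL); (82, NULL); (97, Art); (NULL, CS); (NULL, CS); (NULL, Hist); (NULL, Law)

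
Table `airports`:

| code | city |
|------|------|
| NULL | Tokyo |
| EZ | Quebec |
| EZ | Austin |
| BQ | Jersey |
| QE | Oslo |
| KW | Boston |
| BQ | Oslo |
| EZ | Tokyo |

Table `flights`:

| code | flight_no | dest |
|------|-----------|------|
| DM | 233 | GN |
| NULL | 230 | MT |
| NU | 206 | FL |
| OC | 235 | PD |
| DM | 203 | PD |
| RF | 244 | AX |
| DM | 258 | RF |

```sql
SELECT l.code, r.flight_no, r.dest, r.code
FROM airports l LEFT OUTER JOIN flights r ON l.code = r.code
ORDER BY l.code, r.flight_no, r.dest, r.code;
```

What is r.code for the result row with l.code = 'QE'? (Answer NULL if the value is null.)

LEFT JOIN keeps every row from `airports`; unmatched rows get NULL for `flights`'s columns.
Matching on l.code = r.code. A NULL in a compared column never satisfies the condition.
- l (code=NULL) has no partner → padded with NULL.
- l (code=EZ) has no partner → padded with NULL.
- l (code=EZ) has no partner → padded with NULL.
- l (code=BQ) has no partner → padded with NULL.
- l (code=QE) has no partner → padded with NULL.
- l (code=KW) has no partner → padded with NULL.
- l (code=BQ) has no partner → padded with NULL.
- l (code=EZ) has no partner → padded with NULL.

NULL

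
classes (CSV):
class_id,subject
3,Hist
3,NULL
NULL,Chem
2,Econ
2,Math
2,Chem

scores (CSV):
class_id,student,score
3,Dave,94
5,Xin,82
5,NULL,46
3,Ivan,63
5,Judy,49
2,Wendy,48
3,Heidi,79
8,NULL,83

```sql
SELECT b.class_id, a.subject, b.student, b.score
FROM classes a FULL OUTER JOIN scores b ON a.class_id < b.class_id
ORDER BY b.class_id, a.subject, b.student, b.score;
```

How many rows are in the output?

FULL OUTER JOIN keeps every row from both sides; unmatched rows get NULL for the other side's columns.
Matching on a.class_id < b.class_id. A NULL in a compared column never satisfies the condition.
Matched pairs: 29; unmatched a rows kept: 1; unmatched b rows kept: 1.
Total: 29 matched + 2 padded = 31 rows.

31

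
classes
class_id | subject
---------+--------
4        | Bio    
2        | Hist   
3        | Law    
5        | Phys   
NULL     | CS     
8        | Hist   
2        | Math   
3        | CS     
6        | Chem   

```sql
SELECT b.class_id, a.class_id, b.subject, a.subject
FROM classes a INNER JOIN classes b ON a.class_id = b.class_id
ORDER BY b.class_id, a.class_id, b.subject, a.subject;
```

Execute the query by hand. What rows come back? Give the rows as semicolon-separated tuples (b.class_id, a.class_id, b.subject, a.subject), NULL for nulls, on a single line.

(2, 2, Hist, Hist); (2, 2, Hist, Math); (2, 2, Math, Hist); (2, 2, Math, Math); (3, 3, CS, CS); (3, 3, CS, Law); (3, 3, Law, CS); (3, 3, Law, Law); (4, 4, Bio, Bio); (5, 5, Phys, Phys); (6, 6, Chem, Chem); (8, 8, Hist, Hist)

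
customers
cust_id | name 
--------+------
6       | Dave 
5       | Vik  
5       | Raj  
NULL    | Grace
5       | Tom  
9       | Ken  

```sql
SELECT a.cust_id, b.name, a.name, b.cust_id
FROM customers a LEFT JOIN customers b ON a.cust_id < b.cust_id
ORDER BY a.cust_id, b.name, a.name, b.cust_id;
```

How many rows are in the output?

LEFT JOIN keeps every row from `customers a`; unmatched rows get NULL for `customers b`'s columns.
Matching on a.cust_id < b.cust_id. A NULL in a compared column never satisfies the condition.
- a row (cust_id=6): matches 1 b row(s) → 1 output row(s).
- a row (cust_id=5): matches 2 b row(s) → 2 output row(s).
- a row (cust_id=5): matches 2 b row(s) → 2 output row(s).
- a row (cust_id=NULL): no match → kept, b columns NULL.
- a row (cust_id=5): matches 2 b row(s) → 2 output row(s).
- a row (cust_id=9): no match → kept, b columns NULL.
Total: 7 matched + 2 padded = 9 rows.

9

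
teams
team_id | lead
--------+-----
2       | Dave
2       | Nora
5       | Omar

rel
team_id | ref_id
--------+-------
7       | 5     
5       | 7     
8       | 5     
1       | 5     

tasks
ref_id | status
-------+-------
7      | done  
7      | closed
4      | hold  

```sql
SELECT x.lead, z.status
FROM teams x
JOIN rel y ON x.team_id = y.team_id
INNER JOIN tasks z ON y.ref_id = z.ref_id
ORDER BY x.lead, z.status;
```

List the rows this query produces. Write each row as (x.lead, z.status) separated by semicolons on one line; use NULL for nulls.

Step 1 — x INNER JOIN y on team_id → 1 row(s).
Then INNER JOIN `tasks z` on ref_id: keep only rows whose y.ref_id appears in z.

(Omar, closed); (Omar, done)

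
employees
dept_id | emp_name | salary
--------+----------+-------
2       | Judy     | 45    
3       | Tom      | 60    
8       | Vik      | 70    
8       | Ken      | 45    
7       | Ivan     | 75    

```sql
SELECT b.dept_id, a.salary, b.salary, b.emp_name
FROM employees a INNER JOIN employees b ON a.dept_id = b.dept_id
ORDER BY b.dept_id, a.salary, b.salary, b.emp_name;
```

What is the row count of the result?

7

INNER JOIN keeps only pairs where the ON condition holds.
Matching on a.dept_id = b.dept_id.
Matched pairs: 7.
Total: 7 rows.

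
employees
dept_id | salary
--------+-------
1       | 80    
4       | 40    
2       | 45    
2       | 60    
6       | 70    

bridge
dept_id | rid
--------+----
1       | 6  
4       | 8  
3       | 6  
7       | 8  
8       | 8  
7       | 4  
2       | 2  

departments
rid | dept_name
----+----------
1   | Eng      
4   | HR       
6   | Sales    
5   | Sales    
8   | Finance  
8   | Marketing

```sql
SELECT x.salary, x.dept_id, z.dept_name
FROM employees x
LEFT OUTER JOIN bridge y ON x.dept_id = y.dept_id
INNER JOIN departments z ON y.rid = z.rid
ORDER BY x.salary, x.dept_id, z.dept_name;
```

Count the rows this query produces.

3

Evaluate left to right. First `employees x LEFT JOIN bridge y` on dept_id: 5 row(s).
Then INNER JOIN `departments z` on rid: keep only rows whose y.rid appears in z.
Result: 3 row(s).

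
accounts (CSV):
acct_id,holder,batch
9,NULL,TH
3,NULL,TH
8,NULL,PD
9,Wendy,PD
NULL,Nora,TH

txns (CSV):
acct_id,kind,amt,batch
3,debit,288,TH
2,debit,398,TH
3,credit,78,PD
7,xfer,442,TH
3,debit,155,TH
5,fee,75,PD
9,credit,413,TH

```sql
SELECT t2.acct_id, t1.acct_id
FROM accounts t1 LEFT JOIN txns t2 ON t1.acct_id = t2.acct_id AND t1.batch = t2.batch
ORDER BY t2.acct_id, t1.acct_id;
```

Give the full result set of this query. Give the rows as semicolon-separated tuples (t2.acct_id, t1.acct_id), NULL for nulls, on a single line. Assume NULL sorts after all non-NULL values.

(3, 3); (3, 3); (9, 9); (NULL, 8); (NULL, 9); (NULL, NULL)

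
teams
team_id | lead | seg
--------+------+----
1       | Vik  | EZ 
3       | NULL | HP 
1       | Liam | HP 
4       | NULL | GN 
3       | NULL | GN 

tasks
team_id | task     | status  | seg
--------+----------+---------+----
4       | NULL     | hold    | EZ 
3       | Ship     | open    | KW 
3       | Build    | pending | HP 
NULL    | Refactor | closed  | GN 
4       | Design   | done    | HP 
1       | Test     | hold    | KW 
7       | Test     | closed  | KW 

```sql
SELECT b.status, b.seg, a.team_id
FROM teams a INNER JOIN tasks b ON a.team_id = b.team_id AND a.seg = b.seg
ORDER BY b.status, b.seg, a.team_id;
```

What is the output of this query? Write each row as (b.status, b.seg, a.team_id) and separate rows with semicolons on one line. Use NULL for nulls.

(pending, HP, 3)

INNER JOIN keeps only pairs where the ON condition holds.
Matching on a.team_id = b.team_id AND a.seg = b.seg. A NULL in a compared column never satisfies the condition.
- a row (team_id=1, seg=EZ): no match → dropped.
- a row (team_id=3, seg=HP): matches 1 b row(s) → 1 output row(s).
- a row (team_id=1, seg=HP): no match → dropped.
- a row (team_id=4, seg=GN): no match → dropped.
- a row (team_id=3, seg=GN): no match → dropped.
After projecting and ordering:
b.status | b.seg | a.team_id
pending | HP | 3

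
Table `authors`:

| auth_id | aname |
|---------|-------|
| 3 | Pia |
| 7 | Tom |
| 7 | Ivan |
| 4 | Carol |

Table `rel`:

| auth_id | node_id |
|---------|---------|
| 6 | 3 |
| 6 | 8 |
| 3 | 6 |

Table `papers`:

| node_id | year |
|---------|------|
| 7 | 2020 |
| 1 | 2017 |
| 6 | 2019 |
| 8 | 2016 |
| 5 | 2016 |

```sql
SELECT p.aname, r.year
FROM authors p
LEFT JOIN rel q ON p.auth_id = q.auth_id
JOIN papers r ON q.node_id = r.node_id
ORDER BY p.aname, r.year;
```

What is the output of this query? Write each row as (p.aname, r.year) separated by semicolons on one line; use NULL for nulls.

(Pia, 2019)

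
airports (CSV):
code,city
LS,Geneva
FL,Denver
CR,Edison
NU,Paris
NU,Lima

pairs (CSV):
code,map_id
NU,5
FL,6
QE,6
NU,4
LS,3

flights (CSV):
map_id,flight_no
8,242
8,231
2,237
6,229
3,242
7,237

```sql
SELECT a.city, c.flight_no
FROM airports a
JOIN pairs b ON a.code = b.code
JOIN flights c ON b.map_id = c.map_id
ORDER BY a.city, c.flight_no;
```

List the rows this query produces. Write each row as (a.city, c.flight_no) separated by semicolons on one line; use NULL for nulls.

Joins associate left-to-right: airports INNER JOIN pairs on code gives 6 intermediate row(s).
Then INNER JOIN `flights c` on map_id: keep only rows whose b.map_id appears in c.

(Denver, 229); (Geneva, 242)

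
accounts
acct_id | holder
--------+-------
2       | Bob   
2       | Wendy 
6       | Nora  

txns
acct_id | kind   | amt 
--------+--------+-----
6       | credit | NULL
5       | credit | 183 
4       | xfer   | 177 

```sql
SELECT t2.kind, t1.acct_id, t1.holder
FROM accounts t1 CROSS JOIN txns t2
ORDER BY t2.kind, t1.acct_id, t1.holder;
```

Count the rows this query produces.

9

CROSS JOIN pairs every row of `accounts` with every row of `txns`: 3 × 3 = 9 rows.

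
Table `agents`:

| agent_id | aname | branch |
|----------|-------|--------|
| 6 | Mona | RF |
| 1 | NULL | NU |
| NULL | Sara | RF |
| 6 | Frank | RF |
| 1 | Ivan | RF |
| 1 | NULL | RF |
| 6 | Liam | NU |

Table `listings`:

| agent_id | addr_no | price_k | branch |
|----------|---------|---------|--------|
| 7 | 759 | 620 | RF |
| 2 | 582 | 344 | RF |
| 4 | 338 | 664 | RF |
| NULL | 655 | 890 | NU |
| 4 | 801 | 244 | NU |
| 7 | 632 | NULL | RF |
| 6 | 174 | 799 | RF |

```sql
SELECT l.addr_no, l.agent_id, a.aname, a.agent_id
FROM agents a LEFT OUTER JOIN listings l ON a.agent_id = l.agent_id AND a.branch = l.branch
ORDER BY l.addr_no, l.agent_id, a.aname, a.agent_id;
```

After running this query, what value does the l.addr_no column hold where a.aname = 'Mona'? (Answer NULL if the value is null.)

174

LEFT JOIN keeps every row from `agents`; unmatched rows get NULL for `listings`'s columns.
Matching on a.agent_id = l.agent_id AND a.branch = l.branch. A NULL in a compared column never satisfies the condition.
- agent_id=6, branch=RF: 1 matching l row(s), so 1 row(s) emitted.
- agent_id=1, branch=NU: no l row matches, row kept with l columns NULL.
- agent_id=NULL, branch=RF: no l row matches, row kept with l columns NULL.
- agent_id=6, branch=RF: 1 matching l row(s), so 1 row(s) emitted.
- agent_id=1, branch=RF: no l row matches, row kept with l columns NULL.
- agent_id=1, branch=RF: no l row matches, row kept with l columns NULL.
- agent_id=6, branch=NU: no l row matches, row kept with l columns NULL.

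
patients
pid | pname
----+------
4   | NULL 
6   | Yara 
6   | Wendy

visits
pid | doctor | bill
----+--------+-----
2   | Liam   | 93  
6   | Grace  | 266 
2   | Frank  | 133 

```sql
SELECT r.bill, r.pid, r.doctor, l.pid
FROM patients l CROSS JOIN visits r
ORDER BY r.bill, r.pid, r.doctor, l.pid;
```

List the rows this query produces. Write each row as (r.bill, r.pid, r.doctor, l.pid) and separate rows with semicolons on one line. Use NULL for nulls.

CROSS JOIN pairs every row of `patients` with every row of `visits`: 3 × 3 = 9 rows.
After projecting and ordering:
r.bill | r.pid | r.doctor | l.pid
93 | 2 | Liam | 4
93 | 2 | Liam | 6
93 | 2 | Liam | 6
133 | 2 | Frank | 4
133 | 2 | Frank | 6
133 | 2 | Frank | 6
266 | 6 | Grace | 4
266 | 6 | Grace | 6
266 | 6 | Grace | 6

(93, 2, Liam, 4); (93, 2, Liam, 6); (93, 2, Liam, 6); (133, 2, Frank, 4); (133, 2, Frank, 6); (133, 2, Frank, 6); (266, 6, Grace, 4); (266, 6, Grace, 6); (266, 6, Grace, 6)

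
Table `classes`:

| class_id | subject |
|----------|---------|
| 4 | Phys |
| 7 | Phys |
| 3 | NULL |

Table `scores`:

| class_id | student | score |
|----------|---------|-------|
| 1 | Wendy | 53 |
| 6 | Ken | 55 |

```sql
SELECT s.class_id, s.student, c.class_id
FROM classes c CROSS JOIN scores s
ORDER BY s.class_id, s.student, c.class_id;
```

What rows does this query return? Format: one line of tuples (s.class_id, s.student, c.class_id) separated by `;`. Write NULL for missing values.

(1, Wendy, 3); (1, Wendy, 4); (1, Wendy, 7); (6, Ken, 3); (6, Ken, 4); (6, Ken, 7)

CROSS JOIN pairs every row of `classes` with every row of `scores`: 3 × 2 = 6 rows.
After projecting and ordering:
s.class_id | s.student | c.class_id
1 | Wendy | 3
1 | Wendy | 4
1 | Wendy | 7
6 | Ken | 3
6 | Ken | 4
6 | Ken | 7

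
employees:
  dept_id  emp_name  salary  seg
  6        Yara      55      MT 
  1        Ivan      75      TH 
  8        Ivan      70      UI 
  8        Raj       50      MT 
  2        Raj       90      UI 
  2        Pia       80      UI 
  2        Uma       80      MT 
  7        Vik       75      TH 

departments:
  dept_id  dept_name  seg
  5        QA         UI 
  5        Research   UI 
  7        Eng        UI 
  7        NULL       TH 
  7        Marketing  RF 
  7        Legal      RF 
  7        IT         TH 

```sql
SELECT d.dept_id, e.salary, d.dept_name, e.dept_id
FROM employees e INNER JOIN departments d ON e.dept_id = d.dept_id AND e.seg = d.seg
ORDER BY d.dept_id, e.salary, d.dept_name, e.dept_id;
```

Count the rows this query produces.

2

INNER JOIN keeps only pairs where the ON condition holds.
Matching on e.dept_id = d.dept_id AND e.seg = d.seg.
Matched pairs: 2.
Total: 2 rows.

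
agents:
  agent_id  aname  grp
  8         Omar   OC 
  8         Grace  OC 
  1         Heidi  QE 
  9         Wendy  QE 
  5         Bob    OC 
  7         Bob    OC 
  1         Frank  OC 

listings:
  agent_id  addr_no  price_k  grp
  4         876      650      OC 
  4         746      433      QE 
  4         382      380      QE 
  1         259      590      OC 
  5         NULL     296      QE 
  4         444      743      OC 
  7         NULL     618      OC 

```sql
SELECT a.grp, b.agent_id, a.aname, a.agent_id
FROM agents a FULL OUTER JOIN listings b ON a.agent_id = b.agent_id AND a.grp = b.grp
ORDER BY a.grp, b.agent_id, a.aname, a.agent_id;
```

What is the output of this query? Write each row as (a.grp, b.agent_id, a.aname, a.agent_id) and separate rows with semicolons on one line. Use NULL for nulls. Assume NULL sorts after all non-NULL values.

FULL OUTER JOIN keeps every row from both sides; unmatched rows get NULL for the other side's columns.
Matching on a.agent_id = b.agent_id AND a.grp = b.grp.
- a[0] agent_id=8, grp=OC → no match; kept with NULLs on the b side.
- a[1] agent_id=8, grp=OC → no match; kept with NULLs on the b side.
- a[2] agent_id=1, grp=QE → no match; kept with NULLs on the b side.
- a[3] agent_id=9, grp=QE → no match; kept with NULLs on the b side.
- a[4] agent_id=5, grp=OC → no match; kept with NULLs on the b side.
- a[5] agent_id=7, grp=OC → 1 match(es) in b → 1 row(s).
- a[6] agent_id=1, grp=OC → 1 match(es) in b → 1 row(s).
- plus 5 unmatched b row(s), each kept with NULL a columns.

(OC, 1, Frank, 1); (OC, 7, Bob, 7); (OC, NULL, Bob, 5); (OC, NULL, Grace, 8); (OC, NULL, Omar, 8); (QE, NULL, Heidi, 1); (QE, NULL, Wendy, 9); (NULL, 4, NULL, NULL); (NULL, 4, NULL, NULL); (NULL, 4, NULL, NULL); (NULL, 4, NULL, NULL); (NULL, 5, NULL, NULL)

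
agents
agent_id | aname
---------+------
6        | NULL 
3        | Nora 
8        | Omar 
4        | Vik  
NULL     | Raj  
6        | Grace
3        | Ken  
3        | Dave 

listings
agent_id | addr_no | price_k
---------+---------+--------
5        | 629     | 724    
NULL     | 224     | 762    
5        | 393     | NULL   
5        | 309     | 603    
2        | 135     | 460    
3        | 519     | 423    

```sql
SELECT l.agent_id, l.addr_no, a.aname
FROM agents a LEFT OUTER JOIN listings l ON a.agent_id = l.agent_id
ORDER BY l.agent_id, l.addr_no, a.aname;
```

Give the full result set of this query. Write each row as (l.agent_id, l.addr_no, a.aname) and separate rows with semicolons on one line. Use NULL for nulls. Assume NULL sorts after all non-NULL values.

(3, 519, Dave); (3, 519, Ken); (3, 519, Nora); (NULL, NULL, Grace); (NULL, NULL, Omar); (NULL, NULL, Raj); (NULL, NULL, Vik); (NULL, NULL, NULL)

LEFT JOIN keeps every row from `agents`; unmatched rows get NULL for `listings`'s columns.
Matching on a.agent_id = l.agent_id. A NULL in a compared column never satisfies the condition.
- a (agent_id=6) has no partner → padded with NULL.
- a (agent_id=3) pairs with 1 row(s) of l.
- a (agent_id=8) has no partner → padded with NULL.
- a (agent_id=4) has no partner → padded with NULL.
- a (agent_id=NULL) has no partner → padded with NULL.
- a (agent_id=6) has no partner → padded with NULL.
- a (agent_id=3) pairs with 1 row(s) of l.
- a (agent_id=3) pairs with 1 row(s) of l.
After projecting and ordering:
l.agent_id | l.addr_no | a.aname
3 | 519 | Dave
3 | 519 | Ken
3 | 519 | Nora
NULL | NULL | Grace
NULL | NULL | Omar
NULL | NULL | Raj
NULL | NULL | Vik
NULL | NULL | NULL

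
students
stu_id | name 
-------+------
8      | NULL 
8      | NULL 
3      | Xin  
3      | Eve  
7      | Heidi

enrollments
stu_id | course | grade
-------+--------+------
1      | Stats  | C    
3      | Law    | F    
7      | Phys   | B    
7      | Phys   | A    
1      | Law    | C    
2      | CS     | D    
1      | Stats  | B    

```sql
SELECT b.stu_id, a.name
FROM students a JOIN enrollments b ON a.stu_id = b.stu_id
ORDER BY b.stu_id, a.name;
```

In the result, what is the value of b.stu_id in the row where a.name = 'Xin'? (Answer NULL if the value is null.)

3

INNER JOIN keeps only pairs where the ON condition holds.
Matching on a.stu_id = b.stu_id.
- a[0] stu_id=8 → no match; dropped.
- a[1] stu_id=8 → no match; dropped.
- a[2] stu_id=3 → 1 match(es) in b → 1 row(s).
- a[3] stu_id=3 → 1 match(es) in b → 1 row(s).
- a[4] stu_id=7 → 2 match(es) in b → 2 row(s).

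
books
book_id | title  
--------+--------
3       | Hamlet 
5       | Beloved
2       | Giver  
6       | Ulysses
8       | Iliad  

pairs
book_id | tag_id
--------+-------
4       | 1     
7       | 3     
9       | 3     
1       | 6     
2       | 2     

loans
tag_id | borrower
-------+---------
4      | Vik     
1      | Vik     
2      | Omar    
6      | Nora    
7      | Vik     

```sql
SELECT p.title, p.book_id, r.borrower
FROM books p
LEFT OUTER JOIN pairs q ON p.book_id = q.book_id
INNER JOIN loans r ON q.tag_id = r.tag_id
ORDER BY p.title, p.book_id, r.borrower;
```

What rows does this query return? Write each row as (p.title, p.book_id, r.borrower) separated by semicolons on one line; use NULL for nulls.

(Giver, 2, Omar)

Joins associate left-to-right: books LEFT JOIN pairs on book_id gives 5 intermediate row(s).
Then INNER JOIN `loans r` on tag_id: keep only rows whose q.tag_id appears in r.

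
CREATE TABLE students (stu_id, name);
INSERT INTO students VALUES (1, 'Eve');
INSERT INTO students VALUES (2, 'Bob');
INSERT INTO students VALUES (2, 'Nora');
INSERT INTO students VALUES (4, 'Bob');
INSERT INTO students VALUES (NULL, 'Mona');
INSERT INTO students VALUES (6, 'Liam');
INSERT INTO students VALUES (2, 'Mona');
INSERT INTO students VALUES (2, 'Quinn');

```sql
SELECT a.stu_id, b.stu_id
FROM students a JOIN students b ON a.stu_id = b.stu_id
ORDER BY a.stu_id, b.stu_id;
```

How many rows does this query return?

INNER JOIN keeps only pairs where the ON condition holds.
Matching on a.stu_id = b.stu_id. A NULL in a compared column never satisfies the condition.
- stu_id=1: 1 matching b row(s), so 1 row(s) emitted.
- stu_id=2: 4 matching b row(s), so 4 row(s) emitted.
- stu_id=2: 4 matching b row(s), so 4 row(s) emitted.
- stu_id=4: 1 matching b row(s), so 1 row(s) emitted.
- stu_id=NULL: no matching b row, dropped.
- stu_id=6: 1 matching b row(s), so 1 row(s) emitted.
- stu_id=2: 4 matching b row(s), so 4 row(s) emitted.
- stu_id=2: 4 matching b row(s), so 4 row(s) emitted.
Total: 19 rows.

19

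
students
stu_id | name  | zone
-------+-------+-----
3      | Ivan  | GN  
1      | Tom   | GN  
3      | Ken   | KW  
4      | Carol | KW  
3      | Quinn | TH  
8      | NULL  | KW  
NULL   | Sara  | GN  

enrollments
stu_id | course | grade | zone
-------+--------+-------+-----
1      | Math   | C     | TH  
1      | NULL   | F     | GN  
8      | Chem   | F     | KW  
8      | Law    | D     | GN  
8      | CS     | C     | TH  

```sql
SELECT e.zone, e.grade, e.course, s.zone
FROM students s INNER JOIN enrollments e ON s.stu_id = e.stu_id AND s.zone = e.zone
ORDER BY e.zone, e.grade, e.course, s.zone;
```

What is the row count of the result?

2

INNER JOIN keeps only pairs where the ON condition holds.
Matching on s.stu_id = e.stu_id AND s.zone = e.zone. A NULL in a compared column never satisfies the condition.
Matched pairs: 2.
Total: 2 rows.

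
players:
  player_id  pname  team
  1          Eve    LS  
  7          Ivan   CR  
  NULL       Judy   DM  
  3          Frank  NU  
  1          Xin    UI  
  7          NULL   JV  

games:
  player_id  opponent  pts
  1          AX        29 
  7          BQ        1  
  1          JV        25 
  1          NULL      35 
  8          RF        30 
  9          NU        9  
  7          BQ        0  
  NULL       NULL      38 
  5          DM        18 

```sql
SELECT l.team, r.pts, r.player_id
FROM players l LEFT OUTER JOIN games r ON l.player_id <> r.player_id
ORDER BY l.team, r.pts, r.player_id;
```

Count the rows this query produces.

31

LEFT JOIN keeps every row from `players`; unmatched rows get NULL for `games`'s columns.
Matching on l.player_id <> r.player_id. A NULL in a compared column never satisfies the condition.
- player_id=1: 5 matching r row(s), so 5 row(s) emitted.
- player_id=7: 6 matching r row(s), so 6 row(s) emitted.
- player_id=NULL: no r row matches, row kept with r columns NULL.
- player_id=3: 8 matching r row(s), so 8 row(s) emitted.
- player_id=1: 5 matching r row(s), so 5 row(s) emitted.
- player_id=7: 6 matching r row(s), so 6 row(s) emitted.
Total: 30 matched + 1 padded = 31 rows.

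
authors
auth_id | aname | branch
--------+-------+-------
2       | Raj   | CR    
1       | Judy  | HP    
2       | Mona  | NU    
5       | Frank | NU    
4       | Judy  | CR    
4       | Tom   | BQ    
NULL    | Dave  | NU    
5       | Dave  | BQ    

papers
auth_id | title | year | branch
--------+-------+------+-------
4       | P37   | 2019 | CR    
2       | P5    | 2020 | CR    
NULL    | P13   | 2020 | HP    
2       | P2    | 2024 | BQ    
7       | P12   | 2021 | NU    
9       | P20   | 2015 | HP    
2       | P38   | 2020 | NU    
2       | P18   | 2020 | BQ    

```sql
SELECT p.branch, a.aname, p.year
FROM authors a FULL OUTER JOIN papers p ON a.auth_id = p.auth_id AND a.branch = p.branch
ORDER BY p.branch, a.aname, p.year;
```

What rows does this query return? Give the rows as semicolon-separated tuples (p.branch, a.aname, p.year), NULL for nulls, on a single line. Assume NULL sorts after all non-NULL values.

(BQ, NULL, 2020); (BQ, NULL, 2024); (CR, Judy, 2019); (CR, Raj, 2020); (HP, NULL, 2015); (HP, NULL, 2020); (NU, Mona, 2020); (NU, NULL, 2021); (NULL, Dave, NULL); (NULL, Dave, NULL); (NULL, Frank, NULL); (NULL, Judy, NULL); (NULL, Tom, NULL)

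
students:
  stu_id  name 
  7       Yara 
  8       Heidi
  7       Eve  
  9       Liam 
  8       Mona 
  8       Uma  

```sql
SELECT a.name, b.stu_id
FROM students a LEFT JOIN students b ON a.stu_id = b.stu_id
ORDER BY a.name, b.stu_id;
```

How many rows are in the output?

LEFT JOIN keeps every row from `students a`; unmatched rows get NULL for `students b`'s columns.
Matching on a.stu_id = b.stu_id.
Matched pairs: 14; unmatched a rows kept: 0.
Total: 14 rows.

14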